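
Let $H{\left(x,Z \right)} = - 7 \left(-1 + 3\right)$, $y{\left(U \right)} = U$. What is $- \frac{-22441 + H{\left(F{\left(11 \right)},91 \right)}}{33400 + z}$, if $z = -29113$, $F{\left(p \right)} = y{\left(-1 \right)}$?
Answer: $\frac{7485}{1429} \approx 5.2379$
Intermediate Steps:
$F{\left(p \right)} = -1$
$H{\left(x,Z \right)} = -14$ ($H{\left(x,Z \right)} = \left(-7\right) 2 = -14$)
$- \frac{-22441 + H{\left(F{\left(11 \right)},91 \right)}}{33400 + z} = - \frac{-22441 - 14}{33400 - 29113} = - \frac{-22455}{4287} = \left(-1\right) \left(- \frac{7485}{1429}\right) = \frac{7485}{1429}$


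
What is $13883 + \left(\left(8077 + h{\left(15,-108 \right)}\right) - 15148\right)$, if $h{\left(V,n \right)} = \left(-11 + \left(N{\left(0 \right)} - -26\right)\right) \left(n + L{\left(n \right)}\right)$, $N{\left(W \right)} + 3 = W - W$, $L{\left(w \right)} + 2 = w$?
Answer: $4196$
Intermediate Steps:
$L{\left(w \right)} = -2 + w$
$N{\left(W \right)} = -3$ ($N{\left(W \right)} = -3 + \left(W - W\right) = -3 + 0 = -3$)
$h{\left(V,n \right)} = -24 + 24 n$ ($h{\left(V,n \right)} = \left(-11 - -23\right) \left(n + \left(-2 + n\right)\right) = \left(-11 + \left(-3 + 26\right)\right) \left(-2 + 2 n\right) = \left(-11 + 23\right) \left(-2 + 2 n\right) = 12 \left(-2 + 2 n\right) = -24 + 24 n$)
$13883 + \left(\left(8077 + h{\left(15,-108 \right)}\right) - 15148\right) = 13883 + \left(\left(8077 + \left(-24 + 24 \left(-108\right)\right)\right) - 15148\right) = 13883 + \left(\left(8077 - 2616\right) - 15148\right) = 13883 + \left(5461 - 15148\right) = 13883 - 9687 = 4196$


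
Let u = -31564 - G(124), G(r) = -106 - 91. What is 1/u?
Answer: -1/31367 ≈ -3.1881e-5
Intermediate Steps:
G(r) = -197
u = -31367 (u = -31564 - 1*(-197) = -31564 + 197 = -31367)
1/u = 1/(-31367) = -1/31367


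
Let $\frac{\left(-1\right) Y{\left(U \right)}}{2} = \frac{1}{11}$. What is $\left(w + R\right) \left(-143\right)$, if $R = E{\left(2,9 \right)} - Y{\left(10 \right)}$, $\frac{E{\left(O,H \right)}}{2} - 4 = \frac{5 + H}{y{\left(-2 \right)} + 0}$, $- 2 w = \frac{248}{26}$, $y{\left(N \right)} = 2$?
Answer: $-2490$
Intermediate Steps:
$w = - \frac{62}{13}$ ($w = - \frac{248 \cdot \frac{1}{26}}{2} = \left(- \frac{1}{2}\right) \frac{124}{13} = - \frac{62}{13} \approx -4.7692$)
$Y{\left(U \right)} = - \frac{2}{11}$
$E{\left(O,H \right)} = 13 + H$ ($E{\left(O,H \right)} = 8 + 2 \frac{5 + H}{2 + 0} = 8 + 2 \frac{5 + H}{2} = 8 + 2 \left(5 + H\right) \frac{1}{2} = 8 + 2 \left(\frac{5}{2} + \frac{H}{2}\right) = 8 + \left(5 + H\right) = 13 + H$)
$R = \frac{244}{11}$ ($R = \left(13 + 9\right) - - \frac{2}{11} = 22 + \frac{2}{11} = \frac{244}{11} \approx 22.182$)
$\left(w + R\right) \left(-143\right) = \left(- \frac{62}{13} + \frac{244}{11}\right) \left(-143\right) = \frac{2490}{143} \left(-143\right) = -2490$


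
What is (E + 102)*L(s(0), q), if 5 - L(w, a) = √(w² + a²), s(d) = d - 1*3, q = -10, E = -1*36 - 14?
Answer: 260 - 52*√109 ≈ -282.90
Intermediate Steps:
E = -50 (E = -36 - 14 = -50)
s(d) = -3 + d (s(d) = d - 3 = -3 + d)
L(w, a) = 5 - √(a² + w²) (L(w, a) = 5 - √(w² + a²) = 5 - √(a² + w²))
(E + 102)*L(s(0), q) = (-50 + 102)*(5 - √((-10)² + (-3 + 0)²)) = 52*(5 - √(100 + (-3)²)) = 52*(5 - √(100 + 9)) = 52*(5 - √109) = 260 - 52*√109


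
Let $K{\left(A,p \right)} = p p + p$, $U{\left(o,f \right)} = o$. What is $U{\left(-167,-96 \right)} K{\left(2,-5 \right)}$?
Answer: $-3340$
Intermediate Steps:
$K{\left(A,p \right)} = p + p^{2}$ ($K{\left(A,p \right)} = p^{2} + p = p + p^{2}$)
$U{\left(-167,-96 \right)} K{\left(2,-5 \right)} = - 167 \left(- 5 \left(1 - 5\right)\right) = - 167 \left(\left(-5\right) \left(-4\right)\right) = \left(-167\right) 20 = -3340$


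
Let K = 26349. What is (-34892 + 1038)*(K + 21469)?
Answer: -1618830572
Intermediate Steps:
(-34892 + 1038)*(K + 21469) = (-34892 + 1038)*(26349 + 21469) = -33854*47818 = -1618830572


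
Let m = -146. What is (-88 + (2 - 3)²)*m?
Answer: 12702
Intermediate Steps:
(-88 + (2 - 3)²)*m = (-88 + (2 - 3)²)*(-146) = (-88 + (-1)²)*(-146) = (-88 + 1)*(-146) = -87*(-146) = 12702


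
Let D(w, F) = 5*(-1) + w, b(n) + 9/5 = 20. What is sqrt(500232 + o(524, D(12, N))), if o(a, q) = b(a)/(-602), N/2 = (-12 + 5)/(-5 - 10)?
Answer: sqrt(92492891210)/430 ≈ 707.27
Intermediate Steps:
b(n) = 91/5 (b(n) = -9/5 + 20 = 91/5)
N = 14/15 (N = 2*((-12 + 5)/(-5 - 10)) = 2*(-7/(-15)) = 2*(-7*(-1/15)) = 2*(7/15) = 14/15 ≈ 0.93333)
D(w, F) = -5 + w
o(a, q) = -13/430 (o(a, q) = (91/5)/(-602) = (91/5)*(-1/602) = -13/430)
sqrt(500232 + o(524, D(12, N))) = sqrt(500232 - 13/430) = sqrt(215099747/430) = sqrt(92492891210)/430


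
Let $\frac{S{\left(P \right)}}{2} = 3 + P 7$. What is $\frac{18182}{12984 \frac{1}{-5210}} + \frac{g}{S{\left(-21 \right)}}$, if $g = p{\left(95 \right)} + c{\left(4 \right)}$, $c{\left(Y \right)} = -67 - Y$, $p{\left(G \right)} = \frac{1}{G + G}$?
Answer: $- \frac{215973044051}{29603520} \approx -7295.5$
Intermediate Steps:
$S{\left(P \right)} = 6 + 14 P$ ($S{\left(P \right)} = 2 \left(3 + P 7\right) = 2 \left(3 + 7 P\right) = 6 + 14 P$)
$p{\left(G \right)} = \frac{1}{2 G}$
$g = - \frac{13489}{190}$ ($g = \frac{1}{2 \cdot 95} - 71 = \frac{1}{2} \cdot \frac{1}{95} - 71 = \frac{1}{190} - 71 = - \frac{13489}{190} \approx -70.995$)
$\frac{18182}{12984 \frac{1}{-5210}} + \frac{g}{S{\left(-21 \right)}} = \frac{18182}{12984 \frac{1}{-5210}} - \frac{13489}{190 \left(6 + 14 \left(-21\right)\right)} = \frac{18182}{12984 \left(- \frac{1}{5210}\right)} - \frac{13489}{190 \left(6 - 294\right)} = \frac{18182}{- \frac{6492}{2605}} - \frac{13489}{190 \left(-288\right)} = 18182 \left(- \frac{2605}{6492}\right) - - \frac{13489}{54720} = - \frac{23682055}{3246} + \frac{13489}{54720} = - \frac{215973044051}{29603520}$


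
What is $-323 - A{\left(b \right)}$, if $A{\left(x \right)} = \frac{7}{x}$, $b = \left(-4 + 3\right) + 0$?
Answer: $-316$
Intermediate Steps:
$b = -1$ ($b = -1 + 0 = -1$)
$-323 - A{\left(b \right)} = -323 - \frac{7}{-1} = -323 - 7 \left(-1\right) = -323 - -7 = -323 + 7 = -316$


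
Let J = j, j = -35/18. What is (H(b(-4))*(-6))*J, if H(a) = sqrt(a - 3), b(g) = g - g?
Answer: 35*I*sqrt(3)/3 ≈ 20.207*I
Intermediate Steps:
b(g) = 0
H(a) = sqrt(-3 + a)
j = -35/18 (j = -35*1/18 = -35/18 ≈ -1.9444)
J = -35/18 ≈ -1.9444
(H(b(-4))*(-6))*J = (sqrt(-3 + 0)*(-6))*(-35/18) = (sqrt(-3)*(-6))*(-35/18) = ((I*sqrt(3))*(-6))*(-35/18) = -6*I*sqrt(3)*(-35/18) = 35*I*sqrt(3)/3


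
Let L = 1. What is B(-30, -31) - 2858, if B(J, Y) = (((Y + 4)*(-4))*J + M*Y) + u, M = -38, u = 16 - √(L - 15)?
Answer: -4904 - I*√14 ≈ -4904.0 - 3.7417*I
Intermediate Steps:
u = 16 - I*√14 (u = 16 - √(1 - 15) = 16 - √(-14) = 16 - I*√14 ≈ 16.0 - 3.7417*I)
B(J, Y) = 16 - 38*Y + J*(-16 - 4*Y) - I*√14 (B(J, Y) = (((Y + 4)*(-4))*J - 38*Y) + (16 - I*√14) = (((4 + Y)*(-4))*J - 38*Y) + (16 - I*√14) = ((-16 - 4*Y)*J - 38*Y) + (16 - I*√14) = (J*(-16 - 4*Y) - 38*Y) + (16 - I*√14) = (-38*Y + J*(-16 - 4*Y)) + (16 - I*√14) = 16 - 38*Y + J*(-16 - 4*Y) - I*√14)
B(-30, -31) - 2858 = (16 - 38*(-31) - 16*(-30) - I*√14 - 4*(-30)*(-31)) - 2858 = (16 + 1178 + 480 - I*√14 - 3720) - 2858 = (-2046 - I*√14) - 2858 = -4904 - I*√14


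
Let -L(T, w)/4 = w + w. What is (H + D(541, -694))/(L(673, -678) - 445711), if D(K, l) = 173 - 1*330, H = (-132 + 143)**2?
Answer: 36/440287 ≈ 8.1765e-5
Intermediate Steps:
H = 121 (H = 11**2 = 121)
L(T, w) = -8*w (L(T, w) = -4*(w + w) = -8*w)
D(K, l) = -157 (D(K, l) = 173 - 330 = -157)
(H + D(541, -694))/(L(673, -678) - 445711) = (121 - 157)/(-8*(-678) - 445711) = -36/(5424 - 445711) = -36/(-440287) = -36*(-1/440287) = 36/440287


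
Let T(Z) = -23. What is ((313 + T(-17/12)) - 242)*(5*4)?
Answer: 960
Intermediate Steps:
((313 + T(-17/12)) - 242)*(5*4) = ((313 - 23) - 242)*(5*4) = (290 - 242)*20 = 48*20 = 960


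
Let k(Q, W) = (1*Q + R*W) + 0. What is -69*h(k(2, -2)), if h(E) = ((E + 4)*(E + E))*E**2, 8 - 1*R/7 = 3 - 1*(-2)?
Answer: -317952000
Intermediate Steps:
R = 21 (R = 56 - 7*(3 - 1*(-2)) = 56 - 7*(3 + 2) = 56 - 7*5 = 56 - 35 = 21)
k(Q, W) = Q + 21*W (k(Q, W) = (1*Q + 21*W) + 0 = (Q + 21*W) + 0 = Q + 21*W)
h(E) = 2*E**3*(4 + E) (h(E) = ((4 + E)*(2*E))*E**2 = (2*E*(4 + E))*E**2 = 2*E**3*(4 + E))
-69*h(k(2, -2)) = -138*(2 + 21*(-2))**3*(4 + (2 + 21*(-2))) = -138*(2 - 42)**3*(4 + (2 - 42)) = -138*(-40)**3*(4 - 40) = -138*(-64000)*(-36) = -69*4608000 = -317952000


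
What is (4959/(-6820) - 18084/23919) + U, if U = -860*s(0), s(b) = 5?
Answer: -233896847067/54375860 ≈ -4301.5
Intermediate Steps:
U = -4300 (U = -860*5 = -4300)
(4959/(-6820) - 18084/23919) + U = (4959/(-6820) - 18084/23919) - 4300 = (4959*(-1/6820) - 18084*1/23919) - 4300 = (-4959/6820 - 6028/7973) - 4300 = -80649067/54375860 - 4300 = -233896847067/54375860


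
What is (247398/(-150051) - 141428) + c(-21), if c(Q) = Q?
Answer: -7074937099/50017 ≈ -1.4145e+5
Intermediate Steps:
(247398/(-150051) - 141428) + c(-21) = (247398/(-150051) - 141428) - 21 = (247398*(-1/150051) - 141428) - 21 = (-82466/50017 - 141428) - 21 = -7073886742/50017 - 21 = -7074937099/50017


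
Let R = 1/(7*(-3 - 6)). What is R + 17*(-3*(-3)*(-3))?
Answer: -28918/63 ≈ -459.02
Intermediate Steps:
R = -1/63 (R = 1/(7*(-9)) = 1/(-63) = -1/63 ≈ -0.015873)
R + 17*(-3*(-3)*(-3)) = -1/63 + 17*(-3*(-3)*(-3)) = -1/63 + 17*(9*(-3)) = -1/63 + 17*(-27) = -1/63 - 459 = -28918/63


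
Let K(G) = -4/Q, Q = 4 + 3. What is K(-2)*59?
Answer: -236/7 ≈ -33.714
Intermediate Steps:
Q = 7
K(G) = -4/7
K(-2)*59 = -4/7*59 = -236/7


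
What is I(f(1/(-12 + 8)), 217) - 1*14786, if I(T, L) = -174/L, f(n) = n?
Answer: -3208736/217 ≈ -14787.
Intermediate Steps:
I(f(1/(-12 + 8)), 217) - 1*14786 = -174/217 - 1*14786 = -174*1/217 - 14786 = -174/217 - 14786 = -3208736/217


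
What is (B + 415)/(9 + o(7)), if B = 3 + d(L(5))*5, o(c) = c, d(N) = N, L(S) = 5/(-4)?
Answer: 1647/64 ≈ 25.734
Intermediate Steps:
L(S) = -5/4 (L(S) = 5*(-¼) = -5/4)
B = -13/4 (B = 3 - 5/4*5 = 3 - 25/4 = -13/4 ≈ -3.2500)
(B + 415)/(9 + o(7)) = (-13/4 + 415)/(9 + 7) = (1647/4)/16 = (1647/4)*(1/16) = 1647/64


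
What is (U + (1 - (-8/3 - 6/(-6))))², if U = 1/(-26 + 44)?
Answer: 2401/324 ≈ 7.4105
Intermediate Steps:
U = 1/18 ≈ 0.055556
(U + (1 - (-8/3 - 6/(-6))))² = (1/18 + (1 - (-8/3 - 6/(-6))))² = (1/18 + (1 - (-8*⅓ - 6*(-⅙))))² = (1/18 + (1 - (-8/3 + 1)))² = (1/18 + (1 - 1*(-5/3)))² = (1/18 + (1 + 5/3))² = (1/18 + 8/3)² = (49/18)² = 2401/324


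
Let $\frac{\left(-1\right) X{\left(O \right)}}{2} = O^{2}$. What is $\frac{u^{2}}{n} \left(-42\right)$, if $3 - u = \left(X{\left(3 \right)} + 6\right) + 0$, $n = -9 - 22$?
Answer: $\frac{9450}{31} \approx 304.84$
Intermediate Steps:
$X{\left(O \right)} = - 2 O^{2}$
$n = -31$ ($n = -9 - 22 = -31$)
$u = 15$ ($u = 3 - \left(\left(- 2 \cdot 3^{2} + 6\right) + 0\right) = 3 - \left(\left(\left(-2\right) 9 + 6\right) + 0\right) = 3 - \left(\left(-18 + 6\right) + 0\right) = 3 - \left(-12 + 0\right) = 3 - -12 = 3 + 12 = 15$)
$\frac{u^{2}}{n} \left(-42\right) = \frac{15^{2}}{-31} \left(-42\right) = \left(- \frac{1}{31}\right) 225 \left(-42\right) = \left(- \frac{225}{31}\right) \left(-42\right) = \frac{9450}{31}$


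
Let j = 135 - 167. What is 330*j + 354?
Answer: -10206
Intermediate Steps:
j = -32
330*j + 354 = 330*(-32) + 354 = -10560 + 354 = -10206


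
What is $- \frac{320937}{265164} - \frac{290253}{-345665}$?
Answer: $- \frac{11324013871}{30552638020} \approx -0.37064$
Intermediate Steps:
$- \frac{320937}{265164} - \frac{290253}{-345665} = \left(-320937\right) \frac{1}{265164} - - \frac{290253}{345665} = - \frac{106979}{88388} + \frac{290253}{345665} = - \frac{11324013871}{30552638020}$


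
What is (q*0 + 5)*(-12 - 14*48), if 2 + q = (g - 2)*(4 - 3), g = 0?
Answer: -3420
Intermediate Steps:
q = -4 (q = -2 + (0 - 2)*(4 - 3) = -2 - 2*1 = -2 - 2 = -4)
(q*0 + 5)*(-12 - 14*48) = (-4*0 + 5)*(-12 - 14*48) = (0 + 5)*(-12 - 672) = 5*(-684) = -3420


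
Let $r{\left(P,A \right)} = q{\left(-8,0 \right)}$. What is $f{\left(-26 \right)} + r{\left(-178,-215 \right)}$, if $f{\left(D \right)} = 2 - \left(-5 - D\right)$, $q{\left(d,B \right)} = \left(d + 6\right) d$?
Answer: $-3$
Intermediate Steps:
$q{\left(d,B \right)} = d \left(6 + d\right)$ ($q{\left(d,B \right)} = \left(6 + d\right) d = d \left(6 + d\right)$)
$r{\left(P,A \right)} = 16$ ($r{\left(P,A \right)} = - 8 \left(6 - 8\right) = \left(-8\right) \left(-2\right) = 16$)
$f{\left(D \right)} = 7 + D$ ($f{\left(D \right)} = 2 + \left(5 + D\right) = 7 + D$)
$f{\left(-26 \right)} + r{\left(-178,-215 \right)} = \left(7 - 26\right) + 16 = -19 + 16 = -3$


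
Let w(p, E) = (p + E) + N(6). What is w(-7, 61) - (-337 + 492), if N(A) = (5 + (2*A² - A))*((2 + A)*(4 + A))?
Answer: 5579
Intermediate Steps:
N(A) = (2 + A)*(4 + A)*(5 - A + 2*A²) (N(A) = (5 + (-A + 2*A²))*((2 + A)*(4 + A)) = (5 - A + 2*A²)*((2 + A)*(4 + A)) = (2 + A)*(4 + A)*(5 - A + 2*A²))
w(p, E) = 5680 + E + p (w(p, E) = (p + E) + (40 + 2*6⁴ + 11*6³ + 15*6² + 22*6) = (E + p) + (40 + 2*1296 + 11*216 + 15*36 + 132) = (E + p) + (40 + 2592 + 2376 + 540 + 132) = (E + p) + 5680 = 5680 + E + p)
w(-7, 61) - (-337 + 492) = (5680 + 61 - 7) - (-337 + 492) = 5734 - 1*155 = 5734 - 155 = 5579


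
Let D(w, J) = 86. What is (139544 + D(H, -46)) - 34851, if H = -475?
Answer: 104779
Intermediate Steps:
(139544 + D(H, -46)) - 34851 = (139544 + 86) - 34851 = 139630 - 34851 = 104779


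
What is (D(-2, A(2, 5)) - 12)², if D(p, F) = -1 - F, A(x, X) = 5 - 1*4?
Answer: 196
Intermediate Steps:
A(x, X) = 1 (A(x, X) = 5 - 4 = 1)
(D(-2, A(2, 5)) - 12)² = ((-1 - 1*1) - 12)² = ((-1 - 1) - 12)² = (-2 - 12)² = (-14)² = 196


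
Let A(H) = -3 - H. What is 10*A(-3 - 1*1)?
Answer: 10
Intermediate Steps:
10*A(-3 - 1*1) = 10*(-3 - (-3 - 1*1)) = 10*(-3 - (-3 - 1)) = 10*(-3 - 1*(-4)) = 10*(-3 + 4) = 10*1 = 10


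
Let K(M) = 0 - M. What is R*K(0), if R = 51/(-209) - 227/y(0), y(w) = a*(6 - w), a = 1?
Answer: 0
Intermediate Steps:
K(M) = -M
y(w) = 6 - w (y(w) = 1*(6 - w) = 6 - w)
R = -47749/1254 (R = 51/(-209) - 227/(6 - 1*0) = 51*(-1/209) - 227/(6 + 0) = -51/209 - 227/6 = -47749/1254 ≈ -38.077)
R*K(0) = -(-47749)*0/1254 = -47749/1254*0 = 0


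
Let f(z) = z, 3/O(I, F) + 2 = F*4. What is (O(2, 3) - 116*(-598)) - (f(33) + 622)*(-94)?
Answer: 1309383/10 ≈ 1.3094e+5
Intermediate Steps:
O(I, F) = 3/(-2 + 4*F) (O(I, F) = 3/(-2 + F*4) = 3/(-2 + 4*F))
(O(2, 3) - 116*(-598)) - (f(33) + 622)*(-94) = (3/(2*(-1 + 2*3)) - 116*(-598)) - (33 + 622)*(-94) = (3/(2*(-1 + 6)) + 69368) - 655*(-94) = ((3/2)/5 + 69368) - 1*(-61570) = ((3/2)*(1/5) + 69368) + 61570 = (3/10 + 69368) + 61570 = 693683/10 + 61570 = 1309383/10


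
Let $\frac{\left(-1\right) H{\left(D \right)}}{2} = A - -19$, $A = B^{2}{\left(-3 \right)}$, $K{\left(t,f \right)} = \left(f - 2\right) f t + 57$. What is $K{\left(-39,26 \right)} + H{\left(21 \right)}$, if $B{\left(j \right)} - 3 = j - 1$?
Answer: $-24319$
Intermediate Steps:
$B{\left(j \right)} = 2 + j$ ($B{\left(j \right)} = 3 + \left(j - 1\right) = 3 + \left(-1 + j\right) = 2 + j$)
$K{\left(t,f \right)} = 57 + f t \left(-2 + f\right)$ ($K{\left(t,f \right)} = \left(-2 + f\right) f t + 57 = f \left(-2 + f\right) t + 57 = f t \left(-2 + f\right) + 57 = 57 + f t \left(-2 + f\right)$)
$A = 1$ ($A = \left(2 - 3\right)^{2} = \left(-1\right)^{2} = 1$)
$H{\left(D \right)} = -40$ ($H{\left(D \right)} = - 2 \left(1 - -19\right) = - 2 \left(1 + 19\right) = \left(-2\right) 20 = -40$)
$K{\left(-39,26 \right)} + H{\left(21 \right)} = \left(57 - 39 \cdot 26^{2} - 52 \left(-39\right)\right) - 40 = \left(57 - 26364 + 2028\right) - 40 = -24279 - 40 = -24319$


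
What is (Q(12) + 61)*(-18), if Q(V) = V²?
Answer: -3690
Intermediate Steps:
(Q(12) + 61)*(-18) = (12² + 61)*(-18) = (144 + 61)*(-18) = 205*(-18) = -3690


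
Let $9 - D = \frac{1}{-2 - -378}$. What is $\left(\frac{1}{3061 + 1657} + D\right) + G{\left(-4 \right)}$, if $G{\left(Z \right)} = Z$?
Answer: $\frac{4432749}{886984} \approx 4.9976$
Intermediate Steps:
$D = \frac{3383}{376}$ ($D = 9 - \frac{1}{-2 - -378} = 9 - \frac{1}{-2 + 378} = 9 - \frac{1}{376} = \frac{3383}{376} \approx 8.9973$)
$\left(\frac{1}{3061 + 1657} + D\right) + G{\left(-4 \right)} = \left(\frac{1}{3061 + 1657} + \frac{3383}{376}\right) - 4 = \left(\frac{1}{4718} + \frac{3383}{376}\right) - 4 = \frac{7980685}{886984} - 4 = \frac{4432749}{886984}$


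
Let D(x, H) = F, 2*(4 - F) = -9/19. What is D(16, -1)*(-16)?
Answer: -1288/19 ≈ -67.789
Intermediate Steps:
F = 161/38 (F = 4 - (-9)/(2*19) = 4 - 1/2*(-9/19) = 4 + 9/38 = 161/38 ≈ 4.2368)
D(x, H) = 161/38
D(16, -1)*(-16) = (161/38)*(-16) = -1288/19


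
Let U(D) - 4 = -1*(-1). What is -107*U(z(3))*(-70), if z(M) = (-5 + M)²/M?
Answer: 37450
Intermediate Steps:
z(M) = (-5 + M)²/M
U(D) = 5 (U(D) = 4 - 1*(-1) = 4 + 1 = 5)
-107*U(z(3))*(-70) = -107*5*(-70) = -535*(-70) = 37450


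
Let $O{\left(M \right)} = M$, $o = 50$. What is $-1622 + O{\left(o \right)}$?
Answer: $-1572$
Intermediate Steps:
$-1622 + O{\left(o \right)} = -1622 + 50 = -1572$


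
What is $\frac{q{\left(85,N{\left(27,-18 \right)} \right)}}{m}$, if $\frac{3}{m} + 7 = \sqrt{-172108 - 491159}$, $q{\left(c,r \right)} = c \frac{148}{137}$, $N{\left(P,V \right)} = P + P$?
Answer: $- \frac{88060}{411} + \frac{12580 i \sqrt{663267}}{411} \approx -214.26 + 24928.0 i$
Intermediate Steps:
$N{\left(P,V \right)} = 2 P$
$q{\left(c,r \right)} = \frac{148 c}{137}$ ($q{\left(c,r \right)} = c 148 \cdot \frac{1}{137} = c \frac{148}{137} = \frac{148 c}{137}$)
$m = \frac{3}{-7 + i \sqrt{663267}}$ ($m = \frac{3}{-7 + \sqrt{-172108 - 491159}} = \frac{3}{-7 + \sqrt{-663267}} = \frac{3}{-7 + i \sqrt{663267}} \approx -3.1659 \cdot 10^{-5} - 0.0036834 i$)
$\frac{q{\left(85,N{\left(27,-18 \right)} \right)}}{m} = \frac{\frac{148}{137} \cdot 85}{- \frac{21}{663316} - \frac{3 i \sqrt{663267}}{663316}} = \frac{12580}{137 \left(- \frac{21}{663316} - \frac{3 i \sqrt{663267}}{663316}\right)}$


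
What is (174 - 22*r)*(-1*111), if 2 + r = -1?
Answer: -26640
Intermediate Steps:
r = -3 (r = -2 - 1 = -3)
(174 - 22*r)*(-1*111) = (174 - 22*(-3))*(-1*111) = (174 + 66)*(-111) = 240*(-111) = -26640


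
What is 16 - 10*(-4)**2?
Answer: -144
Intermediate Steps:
16 - 10*(-4)**2 = 16 - 10*16 = 16 - 160 = -144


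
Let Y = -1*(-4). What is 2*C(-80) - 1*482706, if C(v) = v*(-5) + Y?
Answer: -481898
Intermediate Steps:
Y = 4
C(v) = 4 - 5*v (C(v) = v*(-5) + 4 = -5*v + 4 = 4 - 5*v)
2*C(-80) - 1*482706 = 2*(4 - 5*(-80)) - 1*482706 = 2*(4 + 400) - 482706 = 2*404 - 482706 = 808 - 482706 = -481898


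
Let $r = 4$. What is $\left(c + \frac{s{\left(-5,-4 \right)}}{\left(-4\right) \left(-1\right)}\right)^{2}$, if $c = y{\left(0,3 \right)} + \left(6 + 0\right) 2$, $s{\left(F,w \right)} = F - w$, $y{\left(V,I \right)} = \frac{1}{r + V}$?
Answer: $144$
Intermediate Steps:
$y{\left(V,I \right)} = \frac{1}{4 + V}$
$c = \frac{49}{4}$ ($c = \frac{1}{4 + 0} + \left(6 + 0\right) 2 = \frac{1}{4} + 6 \cdot 2 = \frac{1}{4} + 12 = \frac{49}{4} \approx 12.25$)
$\left(c + \frac{s{\left(-5,-4 \right)}}{\left(-4\right) \left(-1\right)}\right)^{2} = \left(\frac{49}{4} + \frac{-5 - -4}{\left(-4\right) \left(-1\right)}\right)^{2} = \left(\frac{49}{4} + \frac{-5 + 4}{4}\right)^{2} = \left(\frac{49}{4} - \frac{1}{4}\right)^{2} = 12^{2} = 144$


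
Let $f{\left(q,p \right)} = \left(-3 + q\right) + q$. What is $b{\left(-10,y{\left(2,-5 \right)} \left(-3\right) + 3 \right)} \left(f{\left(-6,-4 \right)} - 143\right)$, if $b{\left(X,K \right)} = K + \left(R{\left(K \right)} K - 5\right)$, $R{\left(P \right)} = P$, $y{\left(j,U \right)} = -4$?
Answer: $-37130$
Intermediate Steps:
$f{\left(q,p \right)} = -3 + 2 q$
$b{\left(X,K \right)} = -5 + K + K^{2}$ ($b{\left(X,K \right)} = K + \left(K K - 5\right) = K + \left(K^{2} - 5\right) = K + \left(-5 + K^{2}\right) = -5 + K + K^{2}$)
$b{\left(-10,y{\left(2,-5 \right)} \left(-3\right) + 3 \right)} \left(f{\left(-6,-4 \right)} - 143\right) = \left(-5 + \left(\left(-4\right) \left(-3\right) + 3\right) + \left(\left(-4\right) \left(-3\right) + 3\right)^{2}\right) \left(\left(-3 + 2 \left(-6\right)\right) - 143\right) = \left(-5 + \left(12 + 3\right) + \left(12 + 3\right)^{2}\right) \left(\left(-3 - 12\right) - 143\right) = \left(-5 + 15 + 15^{2}\right) \left(-15 - 143\right) = \left(-5 + 15 + 225\right) \left(-158\right) = 235 \left(-158\right) = -37130$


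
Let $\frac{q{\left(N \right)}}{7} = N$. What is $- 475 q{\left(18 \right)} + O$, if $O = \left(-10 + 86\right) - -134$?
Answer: $-59640$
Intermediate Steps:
$q{\left(N \right)} = 7 N$
$O = 210$ ($O = 76 + 134 = 210$)
$- 475 q{\left(18 \right)} + O = - 475 \cdot 7 \cdot 18 + 210 = \left(-475\right) 126 + 210 = -59850 + 210 = -59640$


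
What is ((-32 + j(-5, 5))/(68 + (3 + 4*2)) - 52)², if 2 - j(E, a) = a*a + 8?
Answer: 17397241/6241 ≈ 2787.6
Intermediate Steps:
j(E, a) = -6 - a² (j(E, a) = 2 - (a*a + 8) = 2 - (a² + 8) = 2 - (8 + a²) = 2 + (-8 - a²) = -6 - a²)
((-32 + j(-5, 5))/(68 + (3 + 4*2)) - 52)² = ((-32 + (-6 - 1*5²))/(68 + (3 + 4*2)) - 52)² = ((-32 + (-6 - 1*25))/(68 + (3 + 8)) - 52)² = ((-32 + (-6 - 25))/(68 + 11) - 52)² = ((-32 - 31)/79 - 52)² = (-63*1/79 - 52)² = (-63/79 - 52)² = (-4171/79)² = 17397241/6241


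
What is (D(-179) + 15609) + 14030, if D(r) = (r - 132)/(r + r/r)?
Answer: 5276053/178 ≈ 29641.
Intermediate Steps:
D(r) = (-132 + r)/(1 + r) (D(r) = (-132 + r)/(r + 1) = (-132 + r)/(1 + r))
(D(-179) + 15609) + 14030 = ((-132 - 179)/(1 - 179) + 15609) + 14030 = (-311/(-178) + 15609) + 14030 = (-1/178*(-311) + 15609) + 14030 = (311/178 + 15609) + 14030 = 2778713/178 + 14030 = 5276053/178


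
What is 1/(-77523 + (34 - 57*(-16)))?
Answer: -1/76577 ≈ -1.3059e-5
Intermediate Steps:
1/(-77523 + (34 - 57*(-16))) = 1/(-77523 + (34 + 912)) = 1/(-77523 + 946) = 1/(-76577) = -1/76577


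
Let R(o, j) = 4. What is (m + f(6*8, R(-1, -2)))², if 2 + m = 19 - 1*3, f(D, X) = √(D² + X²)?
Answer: 2516 + 112*√145 ≈ 3864.7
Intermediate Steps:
m = 14 (m = -2 + (19 - 1*3) = -2 + (19 - 3) = -2 + 16 = 14)
(m + f(6*8, R(-1, -2)))² = (14 + √((6*8)² + 4²))² = (14 + √(48² + 16))² = (14 + √(2304 + 16))² = (14 + √2320)² = (14 + 4*√145)²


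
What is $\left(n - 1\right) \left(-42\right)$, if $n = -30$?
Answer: $1302$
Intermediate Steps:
$\left(n - 1\right) \left(-42\right) = \left(-30 - 1\right) \left(-42\right) = \left(-31\right) \left(-42\right) = 1302$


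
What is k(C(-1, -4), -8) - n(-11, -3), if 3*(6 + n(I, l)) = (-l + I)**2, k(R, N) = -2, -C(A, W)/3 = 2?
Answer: -52/3 ≈ -17.333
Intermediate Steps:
C(A, W) = -6 (C(A, W) = -3*2 = -6)
n(I, l) = -6 + (I - l)**2/3 (n(I, l) = -6 + (-l + I)**2/3 = -6 + (I - l)**2/3)
k(C(-1, -4), -8) - n(-11, -3) = -2 - (-6 + (-11 - 1*(-3))**2/3) = -2 - (-6 + (-11 + 3)**2/3) = -2 - (-6 + (1/3)*(-8)**2) = -2 - (-6 + (1/3)*64) = -2 - (-6 + 64/3) = -2 - 1*46/3 = -2 - 46/3 = -52/3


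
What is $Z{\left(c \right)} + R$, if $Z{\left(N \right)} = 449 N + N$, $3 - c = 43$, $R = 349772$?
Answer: $331772$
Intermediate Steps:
$c = -40$ ($c = 3 - 43 = -40$)
$Z{\left(N \right)} = 450 N$
$Z{\left(c \right)} + R = 450 \left(-40\right) + 349772 = -18000 + 349772 = 331772$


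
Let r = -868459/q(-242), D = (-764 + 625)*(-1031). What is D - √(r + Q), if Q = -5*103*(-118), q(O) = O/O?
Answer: 143309 - I*√807689 ≈ 1.4331e+5 - 898.71*I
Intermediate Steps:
q(O) = 1
D = 143309 (D = -139*(-1031) = 143309)
Q = 60770 (Q = -515*(-118) = 60770)
r = -868459 (r = -868459/1 = -868459*1 = -868459)
D - √(r + Q) = 143309 - √(-868459 + 60770) = 143309 - √(-807689) = 143309 - I*√807689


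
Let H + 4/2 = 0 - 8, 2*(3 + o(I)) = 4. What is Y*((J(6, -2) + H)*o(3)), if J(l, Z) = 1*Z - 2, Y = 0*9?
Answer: 0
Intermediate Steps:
Y = 0
J(l, Z) = -2 + Z (J(l, Z) = Z - 2 = -2 + Z)
o(I) = -1 (o(I) = -3 + (½)*4 = -3 + 2 = -1)
H = -10 (H = -2 + (0 - 8) = -2 - 8 = -10)
Y*((J(6, -2) + H)*o(3)) = 0*(((-2 - 2) - 10)*(-1)) = 0*((-4 - 10)*(-1)) = 0*(-14*(-1)) = 0*14 = 0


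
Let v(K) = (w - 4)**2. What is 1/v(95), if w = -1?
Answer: 1/25 ≈ 0.040000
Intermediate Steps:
v(K) = 25 (v(K) = (-1 - 4)**2 = (-5)**2 = 25)
1/v(95) = 1/25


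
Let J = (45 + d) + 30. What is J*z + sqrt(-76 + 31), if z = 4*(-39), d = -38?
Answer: -5772 + 3*I*sqrt(5) ≈ -5772.0 + 6.7082*I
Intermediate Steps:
z = -156
J = 37 (J = (45 - 38) + 30 = 7 + 30 = 37)
J*z + sqrt(-76 + 31) = 37*(-156) + sqrt(-76 + 31) = -5772 + sqrt(-45) = -5772 + 3*I*sqrt(5)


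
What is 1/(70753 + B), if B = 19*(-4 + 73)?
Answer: 1/72064 ≈ 1.3877e-5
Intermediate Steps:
B = 1311 (B = 19*69 = 1311)
1/(70753 + B) = 1/(70753 + 1311) = 1/72064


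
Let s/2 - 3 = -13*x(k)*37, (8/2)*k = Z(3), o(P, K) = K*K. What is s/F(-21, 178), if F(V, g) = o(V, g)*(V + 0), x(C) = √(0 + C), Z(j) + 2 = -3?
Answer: -1/110894 + 481*I*√5/665364 ≈ -9.0176e-6 + 0.0016165*I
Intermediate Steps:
Z(j) = -5 (Z(j) = -2 - 3 = -5)
o(P, K) = K²
k = -5/4 (k = (¼)*(-5) = -5/4 ≈ -1.2500)
x(C) = √C
F(V, g) = V*g² (F(V, g) = g²*(V + 0) = g²*V = V*g²)
s = 6 - 481*I*√5 (s = 6 + 2*(-13*I*√5/2*37) = 6 + 2*(-481*I*√5/2) = 6 - 481*I*√5 ≈ 6.0 - 1075.5*I)
s/F(-21, 178) = (6 - 481*I*√5)/((-21*178²)) = (6 - 481*I*√5)/((-21*31684)) = (6 - 481*I*√5)/(-665364) = (6 - 481*I*√5)*(-1/665364) = -1/110894 + 481*I*√5/665364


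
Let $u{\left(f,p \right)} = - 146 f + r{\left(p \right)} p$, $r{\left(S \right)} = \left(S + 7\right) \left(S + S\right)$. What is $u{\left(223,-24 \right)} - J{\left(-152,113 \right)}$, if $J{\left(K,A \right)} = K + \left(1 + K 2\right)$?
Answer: $-51687$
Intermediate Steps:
$r{\left(S \right)} = 2 S \left(7 + S\right)$ ($r{\left(S \right)} = \left(7 + S\right) 2 S = 2 S \left(7 + S\right)$)
$u{\left(f,p \right)} = - 146 f + 2 p^{2} \left(7 + p\right)$ ($u{\left(f,p \right)} = - 146 f + 2 p \left(7 + p\right) p = - 146 f + 2 p^{2} \left(7 + p\right)$)
$J{\left(K,A \right)} = 1 + 3 K$ ($J{\left(K,A \right)} = K + \left(1 + 2 K\right) = 1 + 3 K$)
$u{\left(223,-24 \right)} - J{\left(-152,113 \right)} = \left(\left(-146\right) 223 + 2 \left(-24\right)^{2} \left(7 - 24\right)\right) - \left(1 + 3 \left(-152\right)\right) = \left(-32558 + 2 \cdot 576 \left(-17\right)\right) - \left(1 - 456\right) = \left(-32558 - 19584\right) - -455 = -52142 + 455 = -51687$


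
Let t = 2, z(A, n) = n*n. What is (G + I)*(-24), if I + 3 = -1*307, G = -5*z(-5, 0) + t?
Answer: 7392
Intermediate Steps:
z(A, n) = n²
G = 2 (G = -5*0² + 2 = -5*0 + 2 = 0 + 2 = 2)
I = -310 (I = -3 - 1*307 = -3 - 307 = -310)
(G + I)*(-24) = (2 - 310)*(-24) = -308*(-24) = 7392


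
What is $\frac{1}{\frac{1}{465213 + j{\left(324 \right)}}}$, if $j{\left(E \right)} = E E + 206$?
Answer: $570395$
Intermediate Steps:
$j{\left(E \right)} = 206 + E^{2}$ ($j{\left(E \right)} = E^{2} + 206 = 206 + E^{2}$)
$\frac{1}{\frac{1}{465213 + j{\left(324 \right)}}} = \frac{1}{\frac{1}{465213 + \left(206 + 324^{2}\right)}} = \frac{1}{\frac{1}{465213 + \left(206 + 104976\right)}} = \frac{1}{\frac{1}{465213 + 105182}} = \frac{1}{\frac{1}{570395}} = 570395$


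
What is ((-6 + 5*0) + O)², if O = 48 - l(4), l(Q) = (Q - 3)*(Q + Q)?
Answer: 1156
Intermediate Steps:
l(Q) = 2*Q*(-3 + Q) (l(Q) = (-3 + Q)*(2*Q) = 2*Q*(-3 + Q))
O = 40 (O = 48 - 2*4*(-3 + 4) = 48 - 2*4 = 48 - 1*8 = 48 - 8 = 40)
((-6 + 5*0) + O)² = ((-6 + 5*0) + 40)² = ((-6 + 0) + 40)² = (-6 + 40)² = 34² = 1156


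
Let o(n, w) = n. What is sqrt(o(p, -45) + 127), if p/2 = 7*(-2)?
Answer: 3*sqrt(11) ≈ 9.9499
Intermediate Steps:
p = -28 (p = 2*(7*(-2)) = 2*(-14) = -28)
sqrt(o(p, -45) + 127) = sqrt(-28 + 127) = sqrt(99) = 3*sqrt(11)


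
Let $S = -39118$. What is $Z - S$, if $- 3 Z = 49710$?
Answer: $22548$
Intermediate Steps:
$Z = -16570$ ($Z = \left(- \frac{1}{3}\right) 49710 = -16570$)
$Z - S = -16570 - -39118 = -16570 + 39118 = 22548$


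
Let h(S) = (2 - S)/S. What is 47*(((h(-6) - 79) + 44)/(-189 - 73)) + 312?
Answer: 250355/786 ≈ 318.52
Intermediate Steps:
h(S) = (2 - S)/S
47*(((h(-6) - 79) + 44)/(-189 - 73)) + 312 = 47*((((2 - 1*(-6))/(-6) - 79) + 44)/(-189 - 73)) + 312 = 47*(((-(2 + 6)/6 - 79) + 44)/(-262)) + 312 = 47*(((-⅙*8 - 79) + 44)*(-1/262)) + 312 = 47*(((-4/3 - 79) + 44)*(-1/262)) + 312 = 47*((-241/3 + 44)*(-1/262)) + 312 = 47*(-109/3*(-1/262)) + 312 = 47*(109/786) + 312 = 5123/786 + 312 = 250355/786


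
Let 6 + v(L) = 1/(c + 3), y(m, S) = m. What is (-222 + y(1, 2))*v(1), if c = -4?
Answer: 1547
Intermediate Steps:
v(L) = -7 (v(L) = -6 + 1/(-4 + 3) = -6 + 1/(-1) = -6 - 1 = -7)
(-222 + y(1, 2))*v(1) = (-222 + 1)*(-7) = -221*(-7) = 1547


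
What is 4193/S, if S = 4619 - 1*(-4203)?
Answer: 4193/8822 ≈ 0.47529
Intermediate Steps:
S = 8822 (S = 4619 + 4203 = 8822)
4193/S = 4193/8822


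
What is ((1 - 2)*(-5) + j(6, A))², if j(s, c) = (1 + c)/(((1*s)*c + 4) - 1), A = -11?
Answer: 105625/3969 ≈ 26.612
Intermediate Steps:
j(s, c) = (1 + c)/(3 + c*s) (j(s, c) = (1 + c)/((s*c + 4) - 1) = (1 + c)/((c*s + 4) - 1) = (1 + c)/((4 + c*s) - 1) = (1 + c)/(3 + c*s))
((1 - 2)*(-5) + j(6, A))² = ((1 - 2)*(-5) + (1 - 11)/(3 - 11*6))² = (-1*(-5) - 10/(3 - 66))² = (5 - 10/(-63))² = (5 - 1/63*(-10))² = (5 + 10/63)² = (325/63)² = 105625/3969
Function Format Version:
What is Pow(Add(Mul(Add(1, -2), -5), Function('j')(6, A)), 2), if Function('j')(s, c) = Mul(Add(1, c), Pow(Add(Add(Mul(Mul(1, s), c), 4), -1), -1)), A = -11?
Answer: Rational(105625, 3969) ≈ 26.612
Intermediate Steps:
Function('j')(s, c) = Mul(Pow(Add(3, Mul(c, s)), -1), Add(1, c)) (Function('j')(s, c) = Mul(Add(1, c), Pow(Add(Add(Mul(s, c), 4), -1), -1)) = Mul(Add(1, c), Pow(Add(Add(Mul(c, s), 4), -1), -1)) = Mul(Add(1, c), Pow(Add(Add(4, Mul(c, s)), -1), -1)) = Mul(Add(1, c), Pow(Add(3, Mul(c, s)), -1)) = Mul(Pow(Add(3, Mul(c, s)), -1), Add(1, c)))
Pow(Add(Mul(Add(1, -2), -5), Function('j')(6, A)), 2) = Pow(Add(Mul(Add(1, -2), -5), Mul(Pow(Add(3, Mul(-11, 6)), -1), Add(1, -11))), 2) = Pow(Add(Mul(-1, -5), Mul(Pow(Add(3, -66), -1), -10)), 2) = Pow(Add(5, Mul(Pow(-63, -1), -10)), 2) = Pow(Add(5, Mul(Rational(-1, 63), -10)), 2) = Pow(Add(5, Rational(10, 63)), 2) = Pow(Rational(325, 63), 2) = Rational(105625, 3969)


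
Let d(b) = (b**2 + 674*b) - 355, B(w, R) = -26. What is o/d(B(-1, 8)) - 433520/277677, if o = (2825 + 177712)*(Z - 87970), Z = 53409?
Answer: 1732569084421429/4776877431 ≈ 3.6270e+5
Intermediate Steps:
d(b) = -355 + b**2 + 674*b
o = -6239539257 (o = (2825 + 177712)*(53409 - 87970) = 180537*(-34561) = -6239539257)
o/d(B(-1, 8)) - 433520/277677 = -6239539257/(-355 + (-26)**2 + 674*(-26)) - 433520/277677 = -6239539257/(-355 + 676 - 17524) - 433520*1/277677 = -6239539257/(-17203) - 433520/277677 = -6239539257*(-1/17203) - 433520/277677 = 6239539257/17203 - 433520/277677 = 1732569084421429/4776877431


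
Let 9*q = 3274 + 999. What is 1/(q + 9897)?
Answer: 9/93346 ≈ 9.6416e-5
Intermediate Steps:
q = 4273/9 (q = (3274 + 999)/9 = (1/9)*4273 = 4273/9 ≈ 474.78)
1/(q + 9897) = 1/(4273/9 + 9897) = 1/(93346/9) = 9/93346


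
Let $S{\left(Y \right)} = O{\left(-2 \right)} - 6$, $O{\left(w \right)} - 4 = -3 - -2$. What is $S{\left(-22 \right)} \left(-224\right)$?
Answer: $672$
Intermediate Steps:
$O{\left(w \right)} = 3$ ($O{\left(w \right)} = 4 - 1 = 3$)
$S{\left(Y \right)} = -3$ ($S{\left(Y \right)} = 3 - 6 = -3$)
$S{\left(-22 \right)} \left(-224\right) = \left(-3\right) \left(-224\right) = 672$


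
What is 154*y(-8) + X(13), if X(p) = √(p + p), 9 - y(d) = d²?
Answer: -8470 + √26 ≈ -8464.9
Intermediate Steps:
y(d) = 9 - d²
X(p) = √2*√p (X(p) = √(2*p) = √2*√p)
154*y(-8) + X(13) = 154*(9 - 1*(-8)²) + √2*√13 = 154*(9 - 1*64) + √26 = 154*(9 - 64) + √26 = 154*(-55) + √26 = -8470 + √26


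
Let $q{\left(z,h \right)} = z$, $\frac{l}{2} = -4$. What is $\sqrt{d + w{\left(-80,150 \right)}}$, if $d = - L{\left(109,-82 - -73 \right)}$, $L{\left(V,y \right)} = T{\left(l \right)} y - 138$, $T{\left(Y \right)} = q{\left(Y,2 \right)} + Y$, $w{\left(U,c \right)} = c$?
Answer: $12$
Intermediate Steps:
$l = -8$ ($l = 2 \left(-4\right) = -8$)
$T{\left(Y \right)} = 2 Y$ ($T{\left(Y \right)} = Y + Y = 2 Y$)
$L{\left(V,y \right)} = -138 - 16 y$ ($L{\left(V,y \right)} = 2 \left(-8\right) y - 138 = - 16 y - 138 = -138 - 16 y$)
$d = -6$ ($d = - (-138 - 16 \left(-82 - -73\right)) = - (-138 - 16 \left(-82 + 73\right)) = - (-138 - -144) = - (-138 + 144) = \left(-1\right) 6 = -6$)
$\sqrt{d + w{\left(-80,150 \right)}} = \sqrt{-6 + 150} = \sqrt{144} = 12$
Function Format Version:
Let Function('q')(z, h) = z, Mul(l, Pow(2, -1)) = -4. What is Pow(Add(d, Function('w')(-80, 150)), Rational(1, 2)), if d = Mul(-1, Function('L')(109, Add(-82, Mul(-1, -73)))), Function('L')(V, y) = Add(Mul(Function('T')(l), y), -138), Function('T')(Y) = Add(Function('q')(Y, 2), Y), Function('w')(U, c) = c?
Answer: 12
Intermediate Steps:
l = -8 (l = Mul(2, -4) = -8)
Function('T')(Y) = Mul(2, Y) (Function('T')(Y) = Add(Y, Y) = Mul(2, Y))
Function('L')(V, y) = Add(-138, Mul(-16, y)) (Function('L')(V, y) = Add(Mul(Mul(2, -8), y), -138) = Add(Mul(-16, y), -138) = Add(-138, Mul(-16, y)))
d = -6 (d = Mul(-1, Add(-138, Mul(-16, Add(-82, Mul(-1, -73))))) = Mul(-1, Add(-138, Mul(-16, Add(-82, 73)))) = Mul(-1, Add(-138, Mul(-16, -9))) = Mul(-1, Add(-138, 144)) = Mul(-1, 6) = -6)
Pow(Add(d, Function('w')(-80, 150)), Rational(1, 2)) = Pow(Add(-6, 150), Rational(1, 2)) = Pow(144, Rational(1, 2)) = 12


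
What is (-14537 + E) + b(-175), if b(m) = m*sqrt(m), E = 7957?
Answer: -6580 - 875*I*sqrt(7) ≈ -6580.0 - 2315.0*I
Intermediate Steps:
b(m) = m**(3/2)
(-14537 + E) + b(-175) = (-14537 + 7957) + (-175)**(3/2) = -6580 - 875*I*sqrt(7)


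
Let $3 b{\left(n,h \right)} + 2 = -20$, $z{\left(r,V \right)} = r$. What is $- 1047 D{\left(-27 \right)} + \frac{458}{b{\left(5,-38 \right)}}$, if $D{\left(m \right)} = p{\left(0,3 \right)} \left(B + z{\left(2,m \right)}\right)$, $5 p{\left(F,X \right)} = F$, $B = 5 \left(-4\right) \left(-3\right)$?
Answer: $- \frac{687}{11} \approx -62.455$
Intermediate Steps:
$B = 60$ ($B = \left(-20\right) \left(-3\right) = 60$)
$b{\left(n,h \right)} = - \frac{22}{3}$ ($b{\left(n,h \right)} = - \frac{2}{3} + \frac{1}{3} \left(-20\right) = - \frac{2}{3} - \frac{20}{3} = - \frac{22}{3}$)
$p{\left(F,X \right)} = \frac{F}{5}$
$D{\left(m \right)} = 0$ ($D{\left(m \right)} = \frac{1}{5} \cdot 0 \left(60 + 2\right) = 0 \cdot 62 = 0$)
$- 1047 D{\left(-27 \right)} + \frac{458}{b{\left(5,-38 \right)}} = \left(-1047\right) 0 + \frac{458}{- \frac{22}{3}} = 0 + 458 \left(- \frac{3}{22}\right) = 0 - \frac{687}{11} = - \frac{687}{11}$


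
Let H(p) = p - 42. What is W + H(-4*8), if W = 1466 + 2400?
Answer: 3792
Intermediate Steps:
H(p) = -42 + p
W = 3866
W + H(-4*8) = 3866 + (-42 - 4*8) = 3866 + (-42 - 32) = 3866 - 74 = 3792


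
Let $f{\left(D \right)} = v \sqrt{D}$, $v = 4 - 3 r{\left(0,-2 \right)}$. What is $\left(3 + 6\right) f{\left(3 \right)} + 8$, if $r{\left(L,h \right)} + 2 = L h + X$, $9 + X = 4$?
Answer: $8 + 225 \sqrt{3} \approx 397.71$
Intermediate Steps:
$X = -5$ ($X = -9 + 4 = -5$)
$r{\left(L,h \right)} = -7 + L h$ ($r{\left(L,h \right)} = -2 + \left(L h - 5\right) = -2 + \left(-5 + L h\right) = -7 + L h$)
$v = 25$ ($v = 4 - 3 \left(-7 + 0 \left(-2\right)\right) = 4 - 3 \left(-7 + 0\right) = 4 - -21 = 4 + 21 = 25$)
$f{\left(D \right)} = 25 \sqrt{D}$
$\left(3 + 6\right) f{\left(3 \right)} + 8 = \left(3 + 6\right) 25 \sqrt{3} + 8 = 9 \cdot 25 \sqrt{3} + 8 = 225 \sqrt{3} + 8 = 8 + 225 \sqrt{3}$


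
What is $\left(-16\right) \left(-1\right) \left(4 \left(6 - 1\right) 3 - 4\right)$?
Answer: $896$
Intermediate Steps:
$\left(-16\right) \left(-1\right) \left(4 \left(6 - 1\right) 3 - 4\right) = 16 \left(4 \cdot 5 \cdot 3 - 4\right) = 16 \left(20 \cdot 3 - 4\right) = 16 \left(60 - 4\right) = 16 \cdot 56 = 896$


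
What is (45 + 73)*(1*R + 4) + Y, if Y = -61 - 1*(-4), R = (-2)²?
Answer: 887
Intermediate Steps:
R = 4
Y = -57 (Y = -61 + 4 = -57)
(45 + 73)*(1*R + 4) + Y = (45 + 73)*(1*4 + 4) - 57 = 118*(4 + 4) - 57 = 118*8 - 57 = 944 - 57 = 887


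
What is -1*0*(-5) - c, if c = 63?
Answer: -63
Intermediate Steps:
-1*0*(-5) - c = -1*0*(-5) - 1*63 = 0*(-5) - 63 = 0 - 63 = -63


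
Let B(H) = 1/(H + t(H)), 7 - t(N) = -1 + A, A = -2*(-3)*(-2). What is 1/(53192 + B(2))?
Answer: 22/1170225 ≈ 1.8800e-5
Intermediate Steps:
A = -12 (A = 6*(-2) = -12)
t(N) = 20 (t(N) = 7 - (-1 - 12) = 7 - 1*(-13) = 7 + 13 = 20)
B(H) = 1/(20 + H) (B(H) = 1/(H + 20) = 1/(20 + H))
1/(53192 + B(2)) = 1/(53192 + 1/(20 + 2)) = 1/(53192 + 1/22) = 1/(1170225/22) = 22/1170225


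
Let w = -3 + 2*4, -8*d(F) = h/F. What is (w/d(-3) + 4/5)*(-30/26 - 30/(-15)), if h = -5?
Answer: -1276/65 ≈ -19.631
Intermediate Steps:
d(F) = 5/(8*F) (d(F) = -(-5)/(8*F) = 5/(8*F))
w = 5 (w = -3 + 8 = 5)
(w/d(-3) + 4/5)*(-30/26 - 30/(-15)) = (5/(((5/8)/(-3))) + 4/5)*(-30/26 - 30/(-15)) = (5/(((5/8)*(-⅓))) + 4*(⅕))*(-30*1/26 - 30*(-1/15)) = (5/(-5/24) + ⅘)*(-15/13 + 2) = (5*(-24/5) + ⅘)*(11/13) = (-24 + ⅘)*(11/13) = -116/5*11/13 = -1276/65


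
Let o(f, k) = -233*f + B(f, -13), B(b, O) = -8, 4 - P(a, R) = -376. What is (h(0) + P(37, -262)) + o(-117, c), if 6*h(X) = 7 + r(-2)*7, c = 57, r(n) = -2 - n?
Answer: 165805/6 ≈ 27634.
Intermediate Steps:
P(a, R) = 380 (P(a, R) = 4 - 1*(-376) = 4 + 376 = 380)
o(f, k) = -8 - 233*f (o(f, k) = -233*f - 8 = -8 - 233*f)
h(X) = 7/6 (h(X) = (7 + (-2 - 1*(-2))*7)/6 = (7 + (-2 + 2)*7)/6 = (7 + 0*7)/6 = (7 + 0)/6 = (1/6)*7 = 7/6)
(h(0) + P(37, -262)) + o(-117, c) = (7/6 + 380) + (-8 - 233*(-117)) = 2287/6 + (-8 + 27261) = 2287/6 + 27253 = 165805/6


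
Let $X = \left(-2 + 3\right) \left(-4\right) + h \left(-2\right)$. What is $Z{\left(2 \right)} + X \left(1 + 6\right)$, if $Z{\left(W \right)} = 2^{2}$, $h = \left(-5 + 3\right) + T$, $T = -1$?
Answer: $18$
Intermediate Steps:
$h = -3$ ($h = \left(-5 + 3\right) - 1 = -2 - 1 = -3$)
$Z{\left(W \right)} = 4$
$X = 2$ ($X = \left(-2 + 3\right) \left(-4\right) - -6 = 1 \left(-4\right) + 6 = -4 + 6 = 2$)
$Z{\left(2 \right)} + X \left(1 + 6\right) = 4 + 2 \left(1 + 6\right) = 4 + 2 \cdot 7 = 4 + 14 = 18$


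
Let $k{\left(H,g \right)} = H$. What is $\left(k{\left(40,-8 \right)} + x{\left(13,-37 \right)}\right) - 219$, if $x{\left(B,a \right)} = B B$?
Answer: $-10$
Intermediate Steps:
$x{\left(B,a \right)} = B^{2}$
$\left(k{\left(40,-8 \right)} + x{\left(13,-37 \right)}\right) - 219 = \left(40 + 13^{2}\right) - 219 = \left(40 + 169\right) - 219 = 209 - 219 = -10$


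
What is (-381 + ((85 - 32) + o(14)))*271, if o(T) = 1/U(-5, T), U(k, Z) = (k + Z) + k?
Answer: -355281/4 ≈ -88820.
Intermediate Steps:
U(k, Z) = Z + 2*k (U(k, Z) = (Z + k) + k = Z + 2*k)
o(T) = 1/(-10 + T) (o(T) = 1/(T + 2*(-5)) = 1/(T - 10) = 1/(-10 + T))
(-381 + ((85 - 32) + o(14)))*271 = (-381 + ((85 - 32) + 1/(-10 + 14)))*271 = (-381 + (53 + 1/4))*271 = (-381 + (53 + ¼))*271 = (-381 + 213/4)*271 = -1311/4*271 = -355281/4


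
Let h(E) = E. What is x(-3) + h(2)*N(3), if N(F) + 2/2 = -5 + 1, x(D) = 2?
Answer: -8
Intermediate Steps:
N(F) = -5 (N(F) = -1 + (-5 + 1) = -1 - 4 = -5)
x(-3) + h(2)*N(3) = 2 + 2*(-5) = 2 - 10 = -8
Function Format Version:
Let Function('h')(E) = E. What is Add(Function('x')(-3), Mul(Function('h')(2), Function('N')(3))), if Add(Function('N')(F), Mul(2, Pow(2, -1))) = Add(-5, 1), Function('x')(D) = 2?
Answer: -8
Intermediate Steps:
Function('N')(F) = -5 (Function('N')(F) = Add(-1, Add(-5, 1)) = Add(-1, -4) = -5)
Add(Function('x')(-3), Mul(Function('h')(2), Function('N')(3))) = Add(2, Mul(2, -5)) = Add(2, -10) = -8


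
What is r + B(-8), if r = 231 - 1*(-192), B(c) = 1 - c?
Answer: 432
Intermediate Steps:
r = 423 (r = 231 + 192 = 423)
r + B(-8) = 423 + (1 - 1*(-8)) = 423 + (1 + 8) = 423 + 9 = 432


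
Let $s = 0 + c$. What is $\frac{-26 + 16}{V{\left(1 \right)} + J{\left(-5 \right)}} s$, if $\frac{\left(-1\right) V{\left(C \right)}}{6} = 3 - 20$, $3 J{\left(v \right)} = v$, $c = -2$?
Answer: $\frac{60}{301} \approx 0.19934$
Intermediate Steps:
$J{\left(v \right)} = \frac{v}{3}$
$V{\left(C \right)} = 102$ ($V{\left(C \right)} = - 6 \left(3 - 20\right) = \left(-6\right) \left(-17\right) = 102$)
$s = -2$ ($s = 0 - 2 = -2$)
$\frac{-26 + 16}{V{\left(1 \right)} + J{\left(-5 \right)}} s = \frac{-26 + 16}{102 + \frac{1}{3} \left(-5\right)} \left(-2\right) = - \frac{10}{102 - \frac{5}{3}} \left(-2\right) = - \frac{10}{\frac{301}{3}} \left(-2\right) = \left(-10\right) \frac{3}{301} \left(-2\right) = \left(- \frac{30}{301}\right) \left(-2\right) = \frac{60}{301}$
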